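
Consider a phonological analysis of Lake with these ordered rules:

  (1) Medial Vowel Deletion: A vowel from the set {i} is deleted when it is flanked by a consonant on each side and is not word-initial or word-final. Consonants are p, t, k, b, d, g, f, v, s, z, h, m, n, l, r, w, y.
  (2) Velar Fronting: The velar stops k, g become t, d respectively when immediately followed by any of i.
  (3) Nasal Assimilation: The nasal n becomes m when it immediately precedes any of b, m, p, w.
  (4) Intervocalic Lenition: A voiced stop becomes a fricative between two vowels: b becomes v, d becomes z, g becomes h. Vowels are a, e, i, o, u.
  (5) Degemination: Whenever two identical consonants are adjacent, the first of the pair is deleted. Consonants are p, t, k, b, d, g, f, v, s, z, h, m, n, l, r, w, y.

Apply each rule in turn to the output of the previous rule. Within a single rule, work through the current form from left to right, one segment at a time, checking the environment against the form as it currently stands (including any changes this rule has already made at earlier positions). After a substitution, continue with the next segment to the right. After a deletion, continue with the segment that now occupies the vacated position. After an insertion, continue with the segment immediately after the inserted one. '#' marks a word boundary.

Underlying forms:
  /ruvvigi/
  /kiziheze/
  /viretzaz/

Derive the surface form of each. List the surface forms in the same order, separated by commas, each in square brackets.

/ruvvigi/:
  (1) Medial Vowel Deletion: [ruvvigi] → [ruvvgi]
  (2) Velar Fronting: [ruvvgi] → [ruvvdi]
  (3) Nasal Assimilation: no change — [ruvvdi]
  (4) Intervocalic Lenition: no change — [ruvvdi]
  (5) Degemination: [ruvvdi] → [ruvdi]
/kiziheze/:
  (1) Medial Vowel Deletion: [kiziheze] → [kzheze]
  (2) Velar Fronting: no change — [kzheze]
  (3) Nasal Assimilation: no change — [kzheze]
  (4) Intervocalic Lenition: no change — [kzheze]
  (5) Degemination: no change — [kzheze]
/viretzaz/:
  (1) Medial Vowel Deletion: [viretzaz] → [vretzaz]
  (2) Velar Fronting: no change — [vretzaz]
  (3) Nasal Assimilation: no change — [vretzaz]
  (4) Intervocalic Lenition: no change — [vretzaz]
  (5) Degemination: no change — [vretzaz]

[ruvdi], [kzheze], [vretzaz]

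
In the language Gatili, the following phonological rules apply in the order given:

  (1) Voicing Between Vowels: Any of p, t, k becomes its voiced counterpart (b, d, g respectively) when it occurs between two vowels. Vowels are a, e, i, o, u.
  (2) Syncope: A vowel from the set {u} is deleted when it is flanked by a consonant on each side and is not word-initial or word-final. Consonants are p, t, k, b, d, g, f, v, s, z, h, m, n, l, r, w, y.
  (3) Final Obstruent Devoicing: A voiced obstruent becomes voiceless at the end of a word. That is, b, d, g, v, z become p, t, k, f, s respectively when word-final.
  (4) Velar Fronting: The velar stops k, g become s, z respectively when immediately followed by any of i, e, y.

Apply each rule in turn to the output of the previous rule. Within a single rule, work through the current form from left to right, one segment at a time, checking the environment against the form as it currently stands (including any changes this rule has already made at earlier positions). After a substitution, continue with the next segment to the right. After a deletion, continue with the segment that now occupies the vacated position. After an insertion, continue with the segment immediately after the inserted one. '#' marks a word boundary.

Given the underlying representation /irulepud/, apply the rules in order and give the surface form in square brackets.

[irlebt]

(1) Voicing Between Vowels: [irulepud] → [irulebud]
(2) Syncope: [irulebud] → [irlebd]
(3) Final Obstruent Devoicing: [irlebd] → [irlebt]
(4) Velar Fronting: no change — [irlebt]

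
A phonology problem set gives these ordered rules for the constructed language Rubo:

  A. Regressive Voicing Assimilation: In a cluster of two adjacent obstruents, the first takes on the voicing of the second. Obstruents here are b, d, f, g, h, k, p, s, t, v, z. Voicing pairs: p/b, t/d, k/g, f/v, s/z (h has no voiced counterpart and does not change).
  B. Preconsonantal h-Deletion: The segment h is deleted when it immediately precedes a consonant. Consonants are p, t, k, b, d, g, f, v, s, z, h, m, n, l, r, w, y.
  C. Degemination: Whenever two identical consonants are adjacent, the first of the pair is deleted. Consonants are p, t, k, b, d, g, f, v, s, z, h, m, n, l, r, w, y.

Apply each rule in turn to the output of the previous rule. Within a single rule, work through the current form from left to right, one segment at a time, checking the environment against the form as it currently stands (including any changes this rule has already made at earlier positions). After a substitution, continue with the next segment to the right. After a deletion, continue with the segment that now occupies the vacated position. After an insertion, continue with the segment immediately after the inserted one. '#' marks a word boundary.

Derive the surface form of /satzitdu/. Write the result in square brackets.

A Regressive Voicing Assimilation: [satzitdu] → [sadziddu]
B Preconsonantal h-Deletion: no change — [sadziddu]
C Degemination: [sadziddu] → [sadzidu]

[sadzidu]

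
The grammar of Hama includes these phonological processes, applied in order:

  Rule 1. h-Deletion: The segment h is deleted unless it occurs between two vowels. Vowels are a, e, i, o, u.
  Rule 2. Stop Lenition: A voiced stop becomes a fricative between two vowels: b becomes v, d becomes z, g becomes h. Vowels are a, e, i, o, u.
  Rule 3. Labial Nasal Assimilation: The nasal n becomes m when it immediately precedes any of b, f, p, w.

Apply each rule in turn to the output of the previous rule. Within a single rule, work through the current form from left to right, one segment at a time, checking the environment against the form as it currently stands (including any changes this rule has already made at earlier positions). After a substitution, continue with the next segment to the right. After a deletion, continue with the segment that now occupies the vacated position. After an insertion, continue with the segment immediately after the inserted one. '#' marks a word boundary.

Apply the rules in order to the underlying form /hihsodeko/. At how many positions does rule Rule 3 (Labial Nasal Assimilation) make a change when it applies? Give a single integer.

0

Rule 1 h-Deletion: [hihsodeko] → [isodeko]
Rule 2 Stop Lenition: [isodeko] → [isozeko]
Rule 3 Labial Nasal Assimilation: no change — [isozeko]
Rule Rule 3 changed 0 position(s).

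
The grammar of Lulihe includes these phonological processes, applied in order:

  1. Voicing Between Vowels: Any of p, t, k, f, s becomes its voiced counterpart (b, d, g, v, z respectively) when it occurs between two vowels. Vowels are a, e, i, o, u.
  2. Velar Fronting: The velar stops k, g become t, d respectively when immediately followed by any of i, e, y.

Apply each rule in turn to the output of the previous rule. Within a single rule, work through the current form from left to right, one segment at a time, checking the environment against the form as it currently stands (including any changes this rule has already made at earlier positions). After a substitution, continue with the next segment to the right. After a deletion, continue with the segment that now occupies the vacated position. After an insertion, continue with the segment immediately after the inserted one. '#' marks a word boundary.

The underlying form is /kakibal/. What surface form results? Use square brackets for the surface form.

[kadibal]

1 Voicing Between Vowels: [kakibal] → [kagibal]
2 Velar Fronting: [kagibal] → [kadibal]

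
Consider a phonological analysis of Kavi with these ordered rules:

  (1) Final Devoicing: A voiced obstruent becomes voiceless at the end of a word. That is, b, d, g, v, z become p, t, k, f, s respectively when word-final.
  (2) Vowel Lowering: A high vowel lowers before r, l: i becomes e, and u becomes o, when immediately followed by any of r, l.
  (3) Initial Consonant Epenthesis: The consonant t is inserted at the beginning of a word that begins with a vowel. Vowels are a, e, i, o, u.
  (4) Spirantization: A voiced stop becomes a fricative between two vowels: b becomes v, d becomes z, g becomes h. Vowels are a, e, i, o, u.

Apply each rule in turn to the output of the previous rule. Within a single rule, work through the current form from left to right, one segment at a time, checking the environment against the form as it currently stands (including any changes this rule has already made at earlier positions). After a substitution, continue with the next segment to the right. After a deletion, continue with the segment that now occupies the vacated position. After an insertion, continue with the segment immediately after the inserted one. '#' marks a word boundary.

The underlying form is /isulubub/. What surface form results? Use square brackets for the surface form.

[tisoluvup]

(1) Final Devoicing: [isulubub] → [isulubup]
(2) Vowel Lowering: [isulubup] → [isolubup]
(3) Initial Consonant Epenthesis: [isolubup] → [tisolubup]
(4) Spirantization: [tisolubup] → [tisoluvup]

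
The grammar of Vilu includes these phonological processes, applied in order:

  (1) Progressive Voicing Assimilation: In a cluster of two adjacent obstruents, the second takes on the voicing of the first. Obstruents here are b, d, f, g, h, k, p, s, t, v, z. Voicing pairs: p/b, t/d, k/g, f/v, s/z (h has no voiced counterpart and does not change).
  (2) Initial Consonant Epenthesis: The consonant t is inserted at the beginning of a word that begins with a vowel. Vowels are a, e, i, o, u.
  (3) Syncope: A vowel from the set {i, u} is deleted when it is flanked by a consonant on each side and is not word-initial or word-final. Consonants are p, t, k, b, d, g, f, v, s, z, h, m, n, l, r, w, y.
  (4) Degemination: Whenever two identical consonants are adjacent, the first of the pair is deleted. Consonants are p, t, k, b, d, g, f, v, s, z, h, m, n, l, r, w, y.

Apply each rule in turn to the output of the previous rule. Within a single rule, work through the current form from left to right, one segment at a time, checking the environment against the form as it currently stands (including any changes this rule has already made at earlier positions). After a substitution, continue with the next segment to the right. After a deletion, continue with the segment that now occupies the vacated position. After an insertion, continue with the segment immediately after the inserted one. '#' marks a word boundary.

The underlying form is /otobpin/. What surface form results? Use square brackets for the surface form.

(1) Progressive Voicing Assimilation: [otobpin] → [otobbin]
(2) Initial Consonant Epenthesis: [otobbin] → [totobbin]
(3) Syncope: [totobbin] → [totobbn]
(4) Degemination: [totobbn] → [totobn]

[totobn]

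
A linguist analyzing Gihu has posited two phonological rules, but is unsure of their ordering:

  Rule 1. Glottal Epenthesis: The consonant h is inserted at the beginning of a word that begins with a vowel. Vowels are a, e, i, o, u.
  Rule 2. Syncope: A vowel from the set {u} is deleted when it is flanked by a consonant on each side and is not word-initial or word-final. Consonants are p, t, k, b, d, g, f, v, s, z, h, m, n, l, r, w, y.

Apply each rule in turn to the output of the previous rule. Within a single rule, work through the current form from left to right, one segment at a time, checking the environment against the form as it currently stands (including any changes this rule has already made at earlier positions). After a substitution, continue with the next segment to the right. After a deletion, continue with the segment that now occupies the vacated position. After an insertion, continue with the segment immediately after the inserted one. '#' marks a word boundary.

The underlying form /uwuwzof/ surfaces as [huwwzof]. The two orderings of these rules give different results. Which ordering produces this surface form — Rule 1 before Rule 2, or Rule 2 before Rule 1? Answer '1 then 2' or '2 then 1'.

2 then 1

Order 1 then 2:
  1 Glottal Epenthesis: [uwuwzof] → [huwuwzof]
  2 Syncope: [huwuwzof] → [hwwzof]
  result: [hwwzof]
Order 2 then 1:
  2 Syncope: [uwuwzof] → [uwwzof]
  1 Glottal Epenthesis: [uwwzof] → [huwwzof]
  result: [huwwzof]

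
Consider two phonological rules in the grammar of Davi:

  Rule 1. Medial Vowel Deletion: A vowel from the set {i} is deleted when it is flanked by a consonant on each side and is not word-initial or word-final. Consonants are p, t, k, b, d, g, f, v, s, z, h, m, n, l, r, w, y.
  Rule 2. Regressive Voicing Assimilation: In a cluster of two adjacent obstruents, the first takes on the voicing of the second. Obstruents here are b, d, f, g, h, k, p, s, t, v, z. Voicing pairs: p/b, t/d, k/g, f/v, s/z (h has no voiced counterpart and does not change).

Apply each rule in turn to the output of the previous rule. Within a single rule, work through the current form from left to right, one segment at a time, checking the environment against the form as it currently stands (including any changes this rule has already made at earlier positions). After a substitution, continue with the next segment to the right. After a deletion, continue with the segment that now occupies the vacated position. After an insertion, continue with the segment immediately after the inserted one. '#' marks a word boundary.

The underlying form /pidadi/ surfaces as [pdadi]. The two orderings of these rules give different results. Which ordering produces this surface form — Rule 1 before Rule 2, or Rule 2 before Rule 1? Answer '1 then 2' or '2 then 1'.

2 then 1

Order 1 then 2:
  1 Medial Vowel Deletion: [pidadi] → [pdadi]
  2 Regressive Voicing Assimilation: [pdadi] → [bdadi]
  result: [bdadi]
Order 2 then 1:
  2 Regressive Voicing Assimilation: no change — [pidadi]
  1 Medial Vowel Deletion: [pidadi] → [pdadi]
  result: [pdadi]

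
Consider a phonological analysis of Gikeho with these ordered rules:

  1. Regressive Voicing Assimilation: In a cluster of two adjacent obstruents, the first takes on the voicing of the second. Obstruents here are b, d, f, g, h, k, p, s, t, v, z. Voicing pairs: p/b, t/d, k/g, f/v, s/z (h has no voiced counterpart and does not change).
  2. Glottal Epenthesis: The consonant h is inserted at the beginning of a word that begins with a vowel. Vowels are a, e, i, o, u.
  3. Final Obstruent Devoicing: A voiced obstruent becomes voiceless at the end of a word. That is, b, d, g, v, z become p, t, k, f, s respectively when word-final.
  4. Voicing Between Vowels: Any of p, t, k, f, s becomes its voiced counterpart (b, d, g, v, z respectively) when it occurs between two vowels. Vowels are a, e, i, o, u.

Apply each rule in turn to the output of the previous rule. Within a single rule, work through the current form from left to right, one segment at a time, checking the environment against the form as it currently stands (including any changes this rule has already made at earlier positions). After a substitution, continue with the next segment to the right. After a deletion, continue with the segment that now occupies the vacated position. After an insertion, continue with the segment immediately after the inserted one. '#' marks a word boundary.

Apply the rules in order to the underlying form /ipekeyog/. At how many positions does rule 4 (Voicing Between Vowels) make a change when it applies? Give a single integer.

1 Regressive Voicing Assimilation: no change — [ipekeyog]
2 Glottal Epenthesis: [ipekeyog] → [hipekeyog]
3 Final Obstruent Devoicing: [hipekeyog] → [hipekeyok]
4 Voicing Between Vowels: [hipekeyok] → [hibegeyok]
Rule 4 changed 2 position(s).

2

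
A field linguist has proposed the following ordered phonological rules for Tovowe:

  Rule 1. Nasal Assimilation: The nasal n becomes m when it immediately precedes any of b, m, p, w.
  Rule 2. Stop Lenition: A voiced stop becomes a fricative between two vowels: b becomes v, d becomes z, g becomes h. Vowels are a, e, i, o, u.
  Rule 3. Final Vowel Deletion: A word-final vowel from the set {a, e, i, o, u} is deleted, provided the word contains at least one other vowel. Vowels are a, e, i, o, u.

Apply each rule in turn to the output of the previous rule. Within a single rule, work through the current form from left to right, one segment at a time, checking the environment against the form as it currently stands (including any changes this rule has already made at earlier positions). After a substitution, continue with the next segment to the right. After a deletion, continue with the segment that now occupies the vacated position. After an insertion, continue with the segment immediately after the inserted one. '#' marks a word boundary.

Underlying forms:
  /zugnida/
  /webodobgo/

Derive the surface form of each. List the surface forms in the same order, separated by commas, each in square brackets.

/zugnida/:
  Rule 1 Nasal Assimilation: no change — [zugnida]
  Rule 2 Stop Lenition: [zugnida] → [zugniza]
  Rule 3 Final Vowel Deletion: [zugniza] → [zugniz]
/webodobgo/:
  Rule 1 Nasal Assimilation: no change — [webodobgo]
  Rule 2 Stop Lenition: [webodobgo] → [wevozobgo]
  Rule 3 Final Vowel Deletion: [wevozobgo] → [wevozobg]

[zugniz], [wevozobg]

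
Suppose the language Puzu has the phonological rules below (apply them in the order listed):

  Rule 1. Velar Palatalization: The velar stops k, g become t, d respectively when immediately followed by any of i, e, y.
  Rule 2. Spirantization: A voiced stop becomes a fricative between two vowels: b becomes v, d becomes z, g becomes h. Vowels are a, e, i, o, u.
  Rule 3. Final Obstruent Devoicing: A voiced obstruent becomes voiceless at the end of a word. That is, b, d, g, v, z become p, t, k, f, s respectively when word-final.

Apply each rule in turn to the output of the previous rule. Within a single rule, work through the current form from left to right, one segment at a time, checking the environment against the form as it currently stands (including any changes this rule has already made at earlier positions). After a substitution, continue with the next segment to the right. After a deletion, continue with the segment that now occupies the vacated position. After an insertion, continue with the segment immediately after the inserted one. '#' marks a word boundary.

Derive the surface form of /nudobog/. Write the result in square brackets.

[nuzovok]

Rule 1 Velar Palatalization: no change — [nudobog]
Rule 2 Spirantization: [nudobog] → [nuzovog]
Rule 3 Final Obstruent Devoicing: [nuzovog] → [nuzovok]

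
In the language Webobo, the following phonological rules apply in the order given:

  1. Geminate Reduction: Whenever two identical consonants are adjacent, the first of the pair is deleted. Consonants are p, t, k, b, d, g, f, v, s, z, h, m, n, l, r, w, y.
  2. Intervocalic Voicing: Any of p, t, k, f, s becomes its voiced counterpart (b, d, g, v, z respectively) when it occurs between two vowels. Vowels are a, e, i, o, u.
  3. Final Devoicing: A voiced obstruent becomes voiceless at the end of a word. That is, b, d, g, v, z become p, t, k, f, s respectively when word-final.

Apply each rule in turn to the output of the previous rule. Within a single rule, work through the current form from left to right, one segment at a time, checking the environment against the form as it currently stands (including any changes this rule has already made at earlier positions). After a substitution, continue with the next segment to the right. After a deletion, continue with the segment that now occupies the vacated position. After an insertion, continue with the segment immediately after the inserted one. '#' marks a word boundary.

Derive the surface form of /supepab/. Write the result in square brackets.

[subebap]

1 Geminate Reduction: no change — [supepab]
2 Intervocalic Voicing: [supepab] → [subebab]
3 Final Devoicing: [subebab] → [subebap]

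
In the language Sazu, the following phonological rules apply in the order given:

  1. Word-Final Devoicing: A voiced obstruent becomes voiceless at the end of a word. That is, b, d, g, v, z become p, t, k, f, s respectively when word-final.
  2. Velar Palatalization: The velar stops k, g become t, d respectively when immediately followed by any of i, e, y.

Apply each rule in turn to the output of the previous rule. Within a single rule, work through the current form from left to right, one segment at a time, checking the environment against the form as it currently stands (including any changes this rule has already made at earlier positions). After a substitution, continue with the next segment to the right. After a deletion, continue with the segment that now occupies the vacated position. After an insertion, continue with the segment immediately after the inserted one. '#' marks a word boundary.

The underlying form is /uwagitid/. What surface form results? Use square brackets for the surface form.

1 Word-Final Devoicing: [uwagitid] → [uwagitit]
2 Velar Palatalization: [uwagitit] → [uwaditit]

[uwaditit]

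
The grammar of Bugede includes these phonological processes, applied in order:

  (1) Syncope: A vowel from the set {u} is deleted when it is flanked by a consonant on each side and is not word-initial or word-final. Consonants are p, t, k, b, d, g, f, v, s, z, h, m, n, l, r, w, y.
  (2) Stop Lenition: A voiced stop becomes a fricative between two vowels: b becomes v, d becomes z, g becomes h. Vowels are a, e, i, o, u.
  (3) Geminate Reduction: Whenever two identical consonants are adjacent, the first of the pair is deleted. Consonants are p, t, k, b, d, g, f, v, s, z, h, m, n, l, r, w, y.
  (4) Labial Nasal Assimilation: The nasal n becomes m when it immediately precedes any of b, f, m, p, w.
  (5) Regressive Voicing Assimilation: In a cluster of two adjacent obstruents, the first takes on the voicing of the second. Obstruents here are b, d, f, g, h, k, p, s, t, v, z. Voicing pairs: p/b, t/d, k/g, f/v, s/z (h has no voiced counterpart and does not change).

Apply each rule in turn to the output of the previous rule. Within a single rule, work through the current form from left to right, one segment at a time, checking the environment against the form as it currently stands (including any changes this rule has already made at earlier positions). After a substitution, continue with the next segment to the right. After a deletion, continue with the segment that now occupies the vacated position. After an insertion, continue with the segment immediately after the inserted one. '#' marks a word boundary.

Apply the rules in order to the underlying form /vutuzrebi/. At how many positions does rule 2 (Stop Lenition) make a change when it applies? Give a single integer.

(1) Syncope: [vutuzrebi] → [vtzrebi]
(2) Stop Lenition: [vtzrebi] → [vtzrevi]
(3) Geminate Reduction: no change — [vtzrevi]
(4) Labial Nasal Assimilation: no change — [vtzrevi]
(5) Regressive Voicing Assimilation: [vtzrevi] → [fdzrevi]
Rule 2 changed 1 position(s).

1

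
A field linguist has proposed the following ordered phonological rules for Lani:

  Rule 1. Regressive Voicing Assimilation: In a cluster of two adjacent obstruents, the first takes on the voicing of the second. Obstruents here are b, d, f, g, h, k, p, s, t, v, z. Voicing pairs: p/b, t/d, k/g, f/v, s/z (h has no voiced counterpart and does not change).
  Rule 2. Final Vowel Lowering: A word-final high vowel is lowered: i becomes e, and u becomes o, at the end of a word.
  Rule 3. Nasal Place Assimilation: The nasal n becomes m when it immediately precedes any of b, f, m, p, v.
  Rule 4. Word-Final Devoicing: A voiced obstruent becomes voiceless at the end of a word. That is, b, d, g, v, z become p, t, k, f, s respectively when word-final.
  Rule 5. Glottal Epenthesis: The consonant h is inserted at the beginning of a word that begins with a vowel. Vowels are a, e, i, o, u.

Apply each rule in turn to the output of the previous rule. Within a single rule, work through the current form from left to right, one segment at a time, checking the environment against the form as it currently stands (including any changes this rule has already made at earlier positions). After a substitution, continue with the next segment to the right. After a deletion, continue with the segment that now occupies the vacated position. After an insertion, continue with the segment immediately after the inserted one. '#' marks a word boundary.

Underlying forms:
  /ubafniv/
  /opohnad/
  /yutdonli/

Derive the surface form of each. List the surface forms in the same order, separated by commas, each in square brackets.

/ubafniv/:
  Rule 1 Regressive Voicing Assimilation: no change — [ubafniv]
  Rule 2 Final Vowel Lowering: no change — [ubafniv]
  Rule 3 Nasal Place Assimilation: no change — [ubafniv]
  Rule 4 Word-Final Devoicing: [ubafniv] → [ubafnif]
  Rule 5 Glottal Epenthesis: [ubafnif] → [hubafnif]
/opohnad/:
  Rule 1 Regressive Voicing Assimilation: no change — [opohnad]
  Rule 2 Final Vowel Lowering: no change — [opohnad]
  Rule 3 Nasal Place Assimilation: no change — [opohnad]
  Rule 4 Word-Final Devoicing: [opohnad] → [opohnat]
  Rule 5 Glottal Epenthesis: [opohnat] → [hopohnat]
/yutdonli/:
  Rule 1 Regressive Voicing Assimilation: [yutdonli] → [yuddonli]
  Rule 2 Final Vowel Lowering: [yuddonli] → [yuddonle]
  Rule 3 Nasal Place Assimilation: no change — [yuddonle]
  Rule 4 Word-Final Devoicing: no change — [yuddonle]
  Rule 5 Glottal Epenthesis: no change — [yuddonle]

[hubafnif], [hopohnat], [yuddonle]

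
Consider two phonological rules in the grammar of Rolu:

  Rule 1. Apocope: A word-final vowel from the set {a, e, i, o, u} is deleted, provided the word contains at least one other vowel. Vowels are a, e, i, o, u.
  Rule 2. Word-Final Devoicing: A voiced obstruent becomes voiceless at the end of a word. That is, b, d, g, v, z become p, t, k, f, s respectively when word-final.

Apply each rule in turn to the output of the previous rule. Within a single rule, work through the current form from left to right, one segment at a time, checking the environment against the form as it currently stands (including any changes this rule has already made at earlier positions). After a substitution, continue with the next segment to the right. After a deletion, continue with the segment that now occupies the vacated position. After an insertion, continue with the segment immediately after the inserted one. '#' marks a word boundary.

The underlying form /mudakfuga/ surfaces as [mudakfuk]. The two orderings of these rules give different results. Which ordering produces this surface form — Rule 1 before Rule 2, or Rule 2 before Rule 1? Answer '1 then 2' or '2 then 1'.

1 then 2

Order 1 then 2:
  1 Apocope: [mudakfuga] → [mudakfug]
  2 Word-Final Devoicing: [mudakfug] → [mudakfuk]
  result: [mudakfuk]
Order 2 then 1:
  2 Word-Final Devoicing: no change — [mudakfuga]
  1 Apocope: [mudakfuga] → [mudakfug]
  result: [mudakfug]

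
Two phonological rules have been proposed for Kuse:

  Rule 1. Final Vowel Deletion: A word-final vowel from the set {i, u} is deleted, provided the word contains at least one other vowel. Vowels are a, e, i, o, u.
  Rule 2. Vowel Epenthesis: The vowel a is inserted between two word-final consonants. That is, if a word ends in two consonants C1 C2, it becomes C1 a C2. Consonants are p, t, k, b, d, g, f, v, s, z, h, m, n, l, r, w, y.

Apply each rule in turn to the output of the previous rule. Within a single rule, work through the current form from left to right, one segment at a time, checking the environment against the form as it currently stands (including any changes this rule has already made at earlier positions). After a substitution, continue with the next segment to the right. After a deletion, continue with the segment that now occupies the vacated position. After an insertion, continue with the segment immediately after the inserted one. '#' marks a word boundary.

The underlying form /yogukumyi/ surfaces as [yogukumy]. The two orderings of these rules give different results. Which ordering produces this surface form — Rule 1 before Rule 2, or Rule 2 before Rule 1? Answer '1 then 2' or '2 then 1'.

Order 1 then 2:
  1 Final Vowel Deletion: [yogukumyi] → [yogukumy]
  2 Vowel Epenthesis: [yogukumy] → [yogukumay]
  result: [yogukumay]
Order 2 then 1:
  2 Vowel Epenthesis: no change — [yogukumyi]
  1 Final Vowel Deletion: [yogukumyi] → [yogukumy]
  result: [yogukumy]

2 then 1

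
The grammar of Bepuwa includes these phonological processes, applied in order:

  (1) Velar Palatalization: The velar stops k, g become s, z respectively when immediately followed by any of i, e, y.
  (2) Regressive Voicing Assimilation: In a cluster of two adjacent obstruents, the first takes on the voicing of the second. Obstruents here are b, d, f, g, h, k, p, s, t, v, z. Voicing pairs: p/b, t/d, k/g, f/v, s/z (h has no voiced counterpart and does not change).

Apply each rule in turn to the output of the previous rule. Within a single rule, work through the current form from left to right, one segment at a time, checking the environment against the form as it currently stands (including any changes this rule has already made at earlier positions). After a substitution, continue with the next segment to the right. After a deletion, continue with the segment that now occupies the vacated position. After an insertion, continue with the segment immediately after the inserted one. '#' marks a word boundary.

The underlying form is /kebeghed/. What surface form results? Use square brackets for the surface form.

(1) Velar Palatalization: [kebeghed] → [sebeghed]
(2) Regressive Voicing Assimilation: [sebeghed] → [sebekhed]

[sebekhed]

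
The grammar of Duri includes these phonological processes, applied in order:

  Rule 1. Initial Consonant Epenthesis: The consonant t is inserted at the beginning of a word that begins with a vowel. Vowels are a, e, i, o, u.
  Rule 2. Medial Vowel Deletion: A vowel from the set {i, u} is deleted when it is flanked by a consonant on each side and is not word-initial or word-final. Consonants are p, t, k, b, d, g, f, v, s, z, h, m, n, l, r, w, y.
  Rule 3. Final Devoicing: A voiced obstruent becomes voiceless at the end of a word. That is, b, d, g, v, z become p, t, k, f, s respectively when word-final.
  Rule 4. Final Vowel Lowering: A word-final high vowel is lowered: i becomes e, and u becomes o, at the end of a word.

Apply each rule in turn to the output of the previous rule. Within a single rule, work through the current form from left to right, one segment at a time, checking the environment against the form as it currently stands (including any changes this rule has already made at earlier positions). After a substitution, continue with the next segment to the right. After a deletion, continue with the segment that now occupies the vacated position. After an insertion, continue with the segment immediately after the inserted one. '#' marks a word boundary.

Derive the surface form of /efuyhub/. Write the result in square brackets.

Rule 1 Initial Consonant Epenthesis: [efuyhub] → [tefuyhub]
Rule 2 Medial Vowel Deletion: [tefuyhub] → [tefyhb]
Rule 3 Final Devoicing: [tefyhb] → [tefyhp]
Rule 4 Final Vowel Lowering: no change — [tefyhp]

[tefyhp]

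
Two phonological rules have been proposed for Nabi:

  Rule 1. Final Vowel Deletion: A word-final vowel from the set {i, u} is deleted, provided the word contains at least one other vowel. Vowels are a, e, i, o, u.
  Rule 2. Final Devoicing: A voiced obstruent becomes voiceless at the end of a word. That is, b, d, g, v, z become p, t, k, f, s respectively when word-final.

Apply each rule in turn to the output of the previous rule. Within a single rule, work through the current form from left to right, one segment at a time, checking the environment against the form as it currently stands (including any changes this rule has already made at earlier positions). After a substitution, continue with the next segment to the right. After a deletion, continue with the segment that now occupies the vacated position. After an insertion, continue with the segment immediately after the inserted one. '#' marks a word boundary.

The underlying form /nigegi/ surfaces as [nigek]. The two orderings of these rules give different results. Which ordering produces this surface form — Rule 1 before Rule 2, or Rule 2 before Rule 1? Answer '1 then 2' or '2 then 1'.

Order 1 then 2:
  1 Final Vowel Deletion: [nigegi] → [nigeg]
  2 Final Devoicing: [nigeg] → [nigek]
  result: [nigek]
Order 2 then 1:
  2 Final Devoicing: no change — [nigegi]
  1 Final Vowel Deletion: [nigegi] → [nigeg]
  result: [nigeg]

1 then 2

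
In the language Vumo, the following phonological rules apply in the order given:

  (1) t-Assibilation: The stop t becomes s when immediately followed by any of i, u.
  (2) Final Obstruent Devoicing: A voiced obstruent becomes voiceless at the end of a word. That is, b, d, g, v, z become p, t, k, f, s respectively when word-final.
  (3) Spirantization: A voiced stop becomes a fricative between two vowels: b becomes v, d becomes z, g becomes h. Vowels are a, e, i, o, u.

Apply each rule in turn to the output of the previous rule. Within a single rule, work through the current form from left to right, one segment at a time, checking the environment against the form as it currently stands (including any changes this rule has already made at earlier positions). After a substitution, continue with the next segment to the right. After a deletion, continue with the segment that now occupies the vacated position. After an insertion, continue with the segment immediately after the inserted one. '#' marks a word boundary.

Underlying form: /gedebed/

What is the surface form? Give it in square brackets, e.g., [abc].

(1) t-Assibilation: no change — [gedebed]
(2) Final Obstruent Devoicing: [gedebed] → [gedebet]
(3) Spirantization: [gedebet] → [gezevet]

[gezevet]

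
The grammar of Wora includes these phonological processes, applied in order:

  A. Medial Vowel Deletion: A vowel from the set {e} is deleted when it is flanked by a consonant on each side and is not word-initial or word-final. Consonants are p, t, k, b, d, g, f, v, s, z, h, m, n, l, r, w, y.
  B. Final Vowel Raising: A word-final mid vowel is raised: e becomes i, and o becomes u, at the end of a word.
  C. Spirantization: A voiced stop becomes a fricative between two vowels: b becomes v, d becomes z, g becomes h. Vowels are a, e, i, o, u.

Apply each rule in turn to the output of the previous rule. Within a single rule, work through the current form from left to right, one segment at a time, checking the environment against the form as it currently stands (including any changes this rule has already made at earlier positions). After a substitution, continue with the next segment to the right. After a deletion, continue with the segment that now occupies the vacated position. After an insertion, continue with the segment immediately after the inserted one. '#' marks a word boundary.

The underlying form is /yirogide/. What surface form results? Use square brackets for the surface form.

[yirohizi]

A Medial Vowel Deletion: no change — [yirogide]
B Final Vowel Raising: [yirogide] → [yirogidi]
C Spirantization: [yirogidi] → [yirohizi]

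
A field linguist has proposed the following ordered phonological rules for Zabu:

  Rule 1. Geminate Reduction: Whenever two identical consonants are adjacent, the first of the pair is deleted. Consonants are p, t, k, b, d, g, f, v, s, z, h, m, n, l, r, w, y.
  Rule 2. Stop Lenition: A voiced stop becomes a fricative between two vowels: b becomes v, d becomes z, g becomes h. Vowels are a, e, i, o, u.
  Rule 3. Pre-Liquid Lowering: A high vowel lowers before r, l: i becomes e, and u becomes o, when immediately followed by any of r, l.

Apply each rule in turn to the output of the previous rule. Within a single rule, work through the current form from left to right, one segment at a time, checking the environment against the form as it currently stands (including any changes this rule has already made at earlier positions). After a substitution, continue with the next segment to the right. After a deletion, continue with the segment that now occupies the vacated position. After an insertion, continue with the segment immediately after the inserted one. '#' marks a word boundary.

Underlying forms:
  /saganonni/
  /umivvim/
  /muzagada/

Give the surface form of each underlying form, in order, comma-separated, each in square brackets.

/saganonni/:
  Rule 1 Geminate Reduction: [saganonni] → [saganoni]
  Rule 2 Stop Lenition: [saganoni] → [sahanoni]
  Rule 3 Pre-Liquid Lowering: no change — [sahanoni]
/umivvim/:
  Rule 1 Geminate Reduction: [umivvim] → [umivim]
  Rule 2 Stop Lenition: no change — [umivim]
  Rule 3 Pre-Liquid Lowering: no change — [umivim]
/muzagada/:
  Rule 1 Geminate Reduction: no change — [muzagada]
  Rule 2 Stop Lenition: [muzagada] → [muzahaza]
  Rule 3 Pre-Liquid Lowering: no change — [muzahaza]

[sahanoni], [umivim], [muzahaza]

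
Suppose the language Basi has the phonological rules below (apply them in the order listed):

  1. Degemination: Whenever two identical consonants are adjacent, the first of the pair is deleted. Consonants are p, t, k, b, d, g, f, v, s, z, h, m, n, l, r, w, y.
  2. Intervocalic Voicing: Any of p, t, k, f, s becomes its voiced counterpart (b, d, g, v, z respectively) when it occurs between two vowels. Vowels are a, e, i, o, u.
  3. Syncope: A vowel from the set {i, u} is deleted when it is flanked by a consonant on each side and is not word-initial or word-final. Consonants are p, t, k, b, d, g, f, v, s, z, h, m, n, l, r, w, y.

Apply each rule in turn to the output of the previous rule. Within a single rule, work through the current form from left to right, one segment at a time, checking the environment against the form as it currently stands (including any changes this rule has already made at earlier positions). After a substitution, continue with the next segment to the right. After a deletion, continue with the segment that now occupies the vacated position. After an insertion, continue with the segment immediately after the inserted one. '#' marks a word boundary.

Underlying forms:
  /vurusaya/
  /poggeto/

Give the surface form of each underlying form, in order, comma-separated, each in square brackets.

[vrzaya], [pogedo]

/vurusaya/:
  1 Degemination: no change — [vurusaya]
  2 Intervocalic Voicing: [vurusaya] → [vuruzaya]
  3 Syncope: [vuruzaya] → [vrzaya]
/poggeto/:
  1 Degemination: [poggeto] → [pogeto]
  2 Intervocalic Voicing: [pogeto] → [pogedo]
  3 Syncope: no change — [pogedo]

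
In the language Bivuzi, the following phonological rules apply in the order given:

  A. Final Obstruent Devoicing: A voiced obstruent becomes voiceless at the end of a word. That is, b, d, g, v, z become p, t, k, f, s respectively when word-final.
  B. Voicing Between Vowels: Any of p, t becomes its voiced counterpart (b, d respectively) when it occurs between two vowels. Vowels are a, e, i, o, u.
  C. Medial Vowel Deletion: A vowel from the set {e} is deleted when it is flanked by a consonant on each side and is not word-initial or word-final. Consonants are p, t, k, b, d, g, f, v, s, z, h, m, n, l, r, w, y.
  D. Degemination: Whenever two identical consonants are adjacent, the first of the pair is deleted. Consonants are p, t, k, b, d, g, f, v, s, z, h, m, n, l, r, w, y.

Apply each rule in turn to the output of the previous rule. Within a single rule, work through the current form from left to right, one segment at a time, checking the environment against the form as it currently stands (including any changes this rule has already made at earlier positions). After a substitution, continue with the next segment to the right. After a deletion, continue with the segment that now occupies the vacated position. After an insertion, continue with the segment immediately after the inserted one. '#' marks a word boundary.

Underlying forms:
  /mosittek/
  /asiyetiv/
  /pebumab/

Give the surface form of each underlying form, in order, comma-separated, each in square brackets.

[mositk], [asiydif], [pbumap]

/mosittek/:
  A Final Obstruent Devoicing: no change — [mosittek]
  B Voicing Between Vowels: no change — [mosittek]
  C Medial Vowel Deletion: [mosittek] → [mosittk]
  D Degemination: [mosittk] → [mositk]
/asiyetiv/:
  A Final Obstruent Devoicing: [asiyetiv] → [asiyetif]
  B Voicing Between Vowels: [asiyetif] → [asiyedif]
  C Medial Vowel Deletion: [asiyedif] → [asiydif]
  D Degemination: no change — [asiydif]
/pebumab/:
  A Final Obstruent Devoicing: [pebumab] → [pebumap]
  B Voicing Between Vowels: no change — [pebumap]
  C Medial Vowel Deletion: [pebumap] → [pbumap]
  D Degemination: no change — [pbumap]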